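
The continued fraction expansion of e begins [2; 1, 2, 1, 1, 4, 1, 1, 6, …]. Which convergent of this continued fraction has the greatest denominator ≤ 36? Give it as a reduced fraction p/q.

List convergents until the denominator exceeds the bound:
a_0 = 2: 2/1  (≤ bound)
a_1 = 1: 3/1  (≤ bound)
a_2 = 2: 8/3  (≤ bound)
a_3 = 1: 11/4  (≤ bound)
a_4 = 1: 19/7  (≤ bound)
a_5 = 4: 87/32  (≤ bound)
a_6 = 1: 106/39  (> 36, stop)

87/32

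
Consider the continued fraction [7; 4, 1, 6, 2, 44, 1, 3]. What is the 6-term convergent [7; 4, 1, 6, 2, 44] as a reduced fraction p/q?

Build up convergents one term at a time:
a_0 = 7: 7/1
a_1 = 4: 29/4
a_2 = 1: 36/5
a_3 = 6: 245/34
a_4 = 2: 526/73
a_5 = 44: 23389/3246

23389/3246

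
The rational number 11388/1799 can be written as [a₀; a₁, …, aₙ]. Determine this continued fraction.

[6; 3, 34, 1, 16]

⌊11388/1799⌋ = 6, remainder 594
⌊1799/594⌋ = 3, remainder 17
⌊594/17⌋ = 34, remainder 16
⌊17/16⌋ = 1, remainder 1
⌊16/1⌋ = 16, remainder 0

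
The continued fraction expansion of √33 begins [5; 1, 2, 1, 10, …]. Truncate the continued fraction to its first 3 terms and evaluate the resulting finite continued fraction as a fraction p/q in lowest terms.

17/3

Start with 2.
1 + 1/(2/1) = 1 + 1/2 = 3/2
5 + 1/(3/2) = 5 + 2/3 = 17/3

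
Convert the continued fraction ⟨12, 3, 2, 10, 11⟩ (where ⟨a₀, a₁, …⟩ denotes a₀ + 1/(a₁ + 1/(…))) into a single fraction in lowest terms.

9953/810

a_0 = 12: 12/1
a_1 = 3: 37/3
a_2 = 2: 86/7
a_3 = 10: 897/73
a_4 = 11: 9953/810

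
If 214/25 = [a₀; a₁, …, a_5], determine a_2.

1

Run the Euclidean algorithm, recording each quotient:
⌊214/25⌋ = 8, remainder 14
⌊25/14⌋ = 1, remainder 11
⌊14/11⌋ = 1, remainder 3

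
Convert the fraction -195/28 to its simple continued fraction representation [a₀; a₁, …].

[-7; 28]

⌊-195/28⌋ = -7, remainder 1
⌊28/1⌋ = 28, remainder 0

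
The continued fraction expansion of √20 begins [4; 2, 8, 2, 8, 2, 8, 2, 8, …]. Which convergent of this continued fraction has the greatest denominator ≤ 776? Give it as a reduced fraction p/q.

2889/646

a_0 = 4: 4/1  (≤ bound)
a_1 = 2: 9/2  (≤ bound)
a_2 = 8: 76/17  (≤ bound)
a_3 = 2: 161/36  (≤ bound)
a_4 = 8: 1364/305  (≤ bound)
a_5 = 2: 2889/646  (≤ bound)
a_6 = 8: 24476/5473  (> 776, stop)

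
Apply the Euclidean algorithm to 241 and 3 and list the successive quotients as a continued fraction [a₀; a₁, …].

241 ÷ 3 → quotient 80, remainder 1
3 ÷ 1 → quotient 3, remainder 0

[80; 3]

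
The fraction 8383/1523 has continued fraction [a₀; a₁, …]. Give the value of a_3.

58

⌊8383/1523⌋ = 5, remainder 768
⌊1523/768⌋ = 1, remainder 755
⌊768/755⌋ = 1, remainder 13
⌊755/13⌋ = 58, remainder 1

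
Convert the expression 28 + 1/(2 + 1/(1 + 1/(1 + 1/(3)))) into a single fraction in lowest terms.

Start with 3.
1 + 1/(3/1) = 1 + 1/3 = 4/3
1 + 1/(4/3) = 1 + 3/4 = 7/4
2 + 1/(7/4) = 2 + 4/7 = 18/7
28 + 1/(18/7) = 28 + 7/18 = 511/18

511/18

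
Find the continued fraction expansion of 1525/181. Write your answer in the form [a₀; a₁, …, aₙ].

[8; 2, 2, 1, 5, 1, 3]

1525 = 8·181 + 77, so a_0 = 8
181 = 2·77 + 27, so a_1 = 2
77 = 2·27 + 23, so a_2 = 2
27 = 1·23 + 4, so a_3 = 1
23 = 5·4 + 3, so a_4 = 5
4 = 1·3 + 1, so a_5 = 1
3 = 3·1 + 0, so a_6 = 3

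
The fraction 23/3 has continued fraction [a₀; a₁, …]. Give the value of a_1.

1

⌊23/3⌋ = 7, remainder 2
⌊3/2⌋ = 1, remainder 1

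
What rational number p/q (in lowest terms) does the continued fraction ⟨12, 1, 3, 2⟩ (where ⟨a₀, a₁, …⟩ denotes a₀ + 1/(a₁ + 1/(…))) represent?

115/9

a_0 = 12: 12/1
a_1 = 1: 13/1
a_2 = 3: 51/4
a_3 = 2: 115/9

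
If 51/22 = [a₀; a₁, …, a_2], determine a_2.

Repeatedly divide and take the remainder:
51 = 2·22 + 7, so a_0 = 2
22 = 3·7 + 1, so a_1 = 3
7 = 7·1 + 0, so a_2 = 7

7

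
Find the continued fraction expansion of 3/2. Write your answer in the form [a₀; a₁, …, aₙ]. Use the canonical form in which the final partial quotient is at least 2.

[1; 2]

3 ÷ 2 → quotient 1, remainder 1
2 ÷ 1 → quotient 2, remainder 0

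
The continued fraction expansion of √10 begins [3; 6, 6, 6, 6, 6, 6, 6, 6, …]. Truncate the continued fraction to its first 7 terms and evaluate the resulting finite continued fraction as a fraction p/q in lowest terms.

Use the convergent recurrence hₖ = aₖ·hₖ₋₁ + hₖ₋₂ (and likewise for the denominators kₖ):
a_0 = 3: 3/1
a_1 = 6: 19/6
a_2 = 6: 117/37
a_3 = 6: 721/228
a_4 = 6: 4443/1405
a_5 = 6: 27379/8658
a_6 = 6: 168717/53353

168717/53353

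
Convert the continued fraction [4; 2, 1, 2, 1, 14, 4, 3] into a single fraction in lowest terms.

9335/2139

Start with 3.
4 + 1/(3/1) = 4 + 1/3 = 13/3
14 + 1/(13/3) = 14 + 3/13 = 185/13
1 + 1/(185/13) = 1 + 13/185 = 198/185
2 + 1/(198/185) = 2 + 185/198 = 581/198
1 + 1/(581/198) = 1 + 198/581 = 779/581
2 + 1/(779/581) = 2 + 581/779 = 2139/779
4 + 1/(2139/779) = 4 + 779/2139 = 9335/2139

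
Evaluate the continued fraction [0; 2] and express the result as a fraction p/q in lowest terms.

1/2

Starting at the tail and folding back:
Start with 2.
0 + 1/(2/1) = 0 + 1/2 = 1/2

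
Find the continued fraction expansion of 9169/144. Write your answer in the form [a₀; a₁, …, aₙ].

9169 = 63·144 + 97, so a_0 = 63
144 = 1·97 + 47, so a_1 = 1
97 = 2·47 + 3, so a_2 = 2
47 = 15·3 + 2, so a_3 = 15
3 = 1·2 + 1, so a_4 = 1
2 = 2·1 + 0, so a_5 = 2

[63; 1, 2, 15, 1, 2]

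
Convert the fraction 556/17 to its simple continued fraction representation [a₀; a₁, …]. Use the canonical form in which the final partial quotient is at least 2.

[32; 1, 2, 2, 2]

Repeatedly divide and take the remainder:
556 = 32·17 + 12, so a_0 = 32
17 = 1·12 + 5, so a_1 = 1
12 = 2·5 + 2, so a_2 = 2
5 = 2·2 + 1, so a_3 = 2
2 = 2·1 + 0, so a_4 = 2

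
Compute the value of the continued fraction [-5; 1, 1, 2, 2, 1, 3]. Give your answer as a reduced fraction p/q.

-278/63

Start with 3.
1 + 1/(3/1) = 1 + 1/3 = 4/3
2 + 1/(4/3) = 2 + 3/4 = 11/4
2 + 1/(11/4) = 2 + 4/11 = 26/11
1 + 1/(26/11) = 1 + 11/26 = 37/26
1 + 1/(37/26) = 1 + 26/37 = 63/37
-5 + 1/(63/37) = -5 + 37/63 = -278/63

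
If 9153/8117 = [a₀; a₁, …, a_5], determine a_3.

5

9153 = 1·8117 + 1036, so a_0 = 1
8117 = 7·1036 + 865, so a_1 = 7
1036 = 1·865 + 171, so a_2 = 1
865 = 5·171 + 10, so a_3 = 5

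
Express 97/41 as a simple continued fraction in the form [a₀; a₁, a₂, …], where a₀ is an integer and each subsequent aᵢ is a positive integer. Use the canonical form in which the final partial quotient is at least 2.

Apply division with remainder until the remainder is 0:
97 = 2·41 + 15, so a_0 = 2
41 = 2·15 + 11, so a_1 = 2
15 = 1·11 + 4, so a_2 = 1
11 = 2·4 + 3, so a_3 = 2
4 = 1·3 + 1, so a_4 = 1
3 = 3·1 + 0, so a_5 = 3

[2; 2, 1, 2, 1, 3]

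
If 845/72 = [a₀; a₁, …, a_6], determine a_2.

Repeatedly divide and take the remainder:
⌊845/72⌋ = 11, remainder 53
⌊72/53⌋ = 1, remainder 19
⌊53/19⌋ = 2, remainder 15

2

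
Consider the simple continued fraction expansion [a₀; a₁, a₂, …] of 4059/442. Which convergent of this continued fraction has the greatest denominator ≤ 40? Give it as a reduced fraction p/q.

a_0 = 9: 9/1  (≤ bound)
a_1 = 5: 46/5  (≤ bound)
a_2 = 2: 101/11  (≤ bound)
a_3 = 5: 551/60  (> 40, stop)

101/11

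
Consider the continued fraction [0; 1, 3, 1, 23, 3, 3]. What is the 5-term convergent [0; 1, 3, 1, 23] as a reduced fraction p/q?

95/119

a_0 = 0: 0/1
a_1 = 1: 1/1
a_2 = 3: 3/4
a_3 = 1: 4/5
a_4 = 23: 95/119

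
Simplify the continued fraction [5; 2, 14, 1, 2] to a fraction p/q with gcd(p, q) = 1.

499/91

Compute successive convergents:
a_0 = 5: 5/1
a_1 = 2: 11/2
a_2 = 14: 159/29
a_3 = 1: 170/31
a_4 = 2: 499/91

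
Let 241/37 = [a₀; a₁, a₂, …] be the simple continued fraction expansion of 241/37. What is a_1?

1

⌊241/37⌋ = 6, remainder 19
⌊37/19⌋ = 1, remainder 18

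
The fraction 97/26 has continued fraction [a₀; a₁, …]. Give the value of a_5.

97 = 3·26 + 19, so a_0 = 3
26 = 1·19 + 7, so a_1 = 1
19 = 2·7 + 5, so a_2 = 2
7 = 1·5 + 2, so a_3 = 1
5 = 2·2 + 1, so a_4 = 2
2 = 2·1 + 0, so a_5 = 2

2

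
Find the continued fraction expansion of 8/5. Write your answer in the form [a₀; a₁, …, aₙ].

Apply division with remainder until the remainder is 0:
8 = 1·5 + 3, so a_0 = 1
5 = 1·3 + 2, so a_1 = 1
3 = 1·2 + 1, so a_2 = 1
2 = 2·1 + 0, so a_3 = 2

[1; 1, 1, 2]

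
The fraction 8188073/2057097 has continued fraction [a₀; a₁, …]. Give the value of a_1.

Repeatedly divide and take the remainder:
⌊8188073/2057097⌋ = 3, remainder 2016782
⌊2057097/2016782⌋ = 1, remainder 40315

1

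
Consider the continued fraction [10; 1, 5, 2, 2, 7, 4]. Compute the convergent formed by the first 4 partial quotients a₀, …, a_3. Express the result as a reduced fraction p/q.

141/13

Starting at the tail and folding back:
Start with 2.
5 + 1/(2/1) = 5 + 1/2 = 11/2
1 + 1/(11/2) = 1 + 2/11 = 13/11
10 + 1/(13/11) = 10 + 11/13 = 141/13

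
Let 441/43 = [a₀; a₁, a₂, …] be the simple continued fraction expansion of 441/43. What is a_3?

Repeatedly divide and take the remainder:
⌊441/43⌋ = 10, remainder 11
⌊43/11⌋ = 3, remainder 10
⌊11/10⌋ = 1, remainder 1
⌊10/1⌋ = 10, remainder 0

10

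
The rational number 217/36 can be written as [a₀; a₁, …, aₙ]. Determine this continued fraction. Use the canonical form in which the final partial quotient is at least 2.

217 = 6·36 + 1, so a_0 = 6
36 = 36·1 + 0, so a_1 = 36

[6; 36]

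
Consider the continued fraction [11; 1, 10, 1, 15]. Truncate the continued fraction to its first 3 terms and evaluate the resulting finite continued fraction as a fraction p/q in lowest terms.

131/11

Use the convergent recurrence hₖ = aₖ·hₖ₋₁ + hₖ₋₂ (and likewise for the denominators kₖ):
a_0 = 11: 11/1
a_1 = 1: 12/1
a_2 = 10: 131/11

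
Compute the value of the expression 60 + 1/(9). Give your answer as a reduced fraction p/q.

Starting at the tail and folding back:
Start with 9.
60 + 1/(9/1) = 60 + 1/9 = 541/9

541/9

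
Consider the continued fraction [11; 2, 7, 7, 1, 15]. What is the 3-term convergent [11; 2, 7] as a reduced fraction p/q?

172/15

a_0 = 11: 11/1
a_1 = 2: 23/2
a_2 = 7: 172/15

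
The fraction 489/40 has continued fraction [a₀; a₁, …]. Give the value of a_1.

4

⌊489/40⌋ = 12, remainder 9
⌊40/9⌋ = 4, remainder 4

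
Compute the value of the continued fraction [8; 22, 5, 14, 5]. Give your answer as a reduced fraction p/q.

64288/7991

a_0 = 8: 8/1
a_1 = 22: 177/22
a_2 = 5: 893/111
a_3 = 14: 12679/1576
a_4 = 5: 64288/7991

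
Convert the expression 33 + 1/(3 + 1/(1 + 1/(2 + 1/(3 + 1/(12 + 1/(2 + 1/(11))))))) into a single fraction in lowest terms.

Starting at the tail and folding back:
Start with 11.
2 + 1/(11/1) = 2 + 1/11 = 23/11
12 + 1/(23/11) = 12 + 11/23 = 287/23
3 + 1/(287/23) = 3 + 23/287 = 884/287
2 + 1/(884/287) = 2 + 287/884 = 2055/884
1 + 1/(2055/884) = 1 + 884/2055 = 2939/2055
3 + 1/(2939/2055) = 3 + 2055/2939 = 10872/2939
33 + 1/(10872/2939) = 33 + 2939/10872 = 361715/10872

361715/10872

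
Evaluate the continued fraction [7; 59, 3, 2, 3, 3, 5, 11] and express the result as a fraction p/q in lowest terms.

1950387/277957

Starting at the tail and folding back:
Start with 11.
5 + 1/(11/1) = 5 + 1/11 = 56/11
3 + 1/(56/11) = 3 + 11/56 = 179/56
3 + 1/(179/56) = 3 + 56/179 = 593/179
2 + 1/(593/179) = 2 + 179/593 = 1365/593
3 + 1/(1365/593) = 3 + 593/1365 = 4688/1365
59 + 1/(4688/1365) = 59 + 1365/4688 = 277957/4688
7 + 1/(277957/4688) = 7 + 4688/277957 = 1950387/277957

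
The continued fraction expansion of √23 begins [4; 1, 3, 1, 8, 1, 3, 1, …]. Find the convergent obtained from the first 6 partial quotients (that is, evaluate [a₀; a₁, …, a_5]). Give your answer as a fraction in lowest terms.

Start with 1.
8 + 1/(1/1) = 8 + 1/1 = 9/1
1 + 1/(9/1) = 1 + 1/9 = 10/9
3 + 1/(10/9) = 3 + 9/10 = 39/10
1 + 1/(39/10) = 1 + 10/39 = 49/39
4 + 1/(49/39) = 4 + 39/49 = 235/49

235/49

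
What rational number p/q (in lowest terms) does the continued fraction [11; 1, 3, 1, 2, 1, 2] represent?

Start with 2.
1 + 1/(2/1) = 1 + 1/2 = 3/2
2 + 1/(3/2) = 2 + 2/3 = 8/3
1 + 1/(8/3) = 1 + 3/8 = 11/8
3 + 1/(11/8) = 3 + 8/11 = 41/11
1 + 1/(41/11) = 1 + 11/41 = 52/41
11 + 1/(52/41) = 11 + 41/52 = 613/52

613/52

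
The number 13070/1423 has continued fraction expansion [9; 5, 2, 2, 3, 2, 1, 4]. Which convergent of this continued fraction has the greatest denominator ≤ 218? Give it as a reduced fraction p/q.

a_0 = 9: 9/1  (≤ bound)
a_1 = 5: 46/5  (≤ bound)
a_2 = 2: 101/11  (≤ bound)
a_3 = 2: 248/27  (≤ bound)
a_4 = 3: 845/92  (≤ bound)
a_5 = 2: 1938/211  (≤ bound)
a_6 = 1: 2783/303  (> 218, stop)

1938/211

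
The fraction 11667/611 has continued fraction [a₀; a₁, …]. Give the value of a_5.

Run the Euclidean algorithm, recording each quotient:
11667 = 19·611 + 58, so a_0 = 19
611 = 10·58 + 31, so a_1 = 10
58 = 1·31 + 27, so a_2 = 1
31 = 1·27 + 4, so a_3 = 1
27 = 6·4 + 3, so a_4 = 6
4 = 1·3 + 1, so a_5 = 1

1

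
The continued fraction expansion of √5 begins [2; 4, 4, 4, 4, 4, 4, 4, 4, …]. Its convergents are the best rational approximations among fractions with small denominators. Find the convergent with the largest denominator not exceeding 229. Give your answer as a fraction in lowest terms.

List convergents until the denominator exceeds the bound:
a_0 = 2: 2/1  (≤ bound)
a_1 = 4: 9/4  (≤ bound)
a_2 = 4: 38/17  (≤ bound)
a_3 = 4: 161/72  (≤ bound)
a_4 = 4: 682/305  (> 229, stop)

161/72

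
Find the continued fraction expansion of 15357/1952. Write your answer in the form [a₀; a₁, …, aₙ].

[7; 1, 6, 1, 1, 6, 3, 6]

⌊15357/1952⌋ = 7, remainder 1693
⌊1952/1693⌋ = 1, remainder 259
⌊1693/259⌋ = 6, remainder 139
⌊259/139⌋ = 1, remainder 120
⌊139/120⌋ = 1, remainder 19
⌊120/19⌋ = 6, remainder 6
⌊19/6⌋ = 3, remainder 1
⌊6/1⌋ = 6, remainder 0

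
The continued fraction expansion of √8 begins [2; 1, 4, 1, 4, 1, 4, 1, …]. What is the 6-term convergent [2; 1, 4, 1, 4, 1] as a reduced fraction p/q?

99/35

Collapse the nested fraction from the inside out:
Start with 1.
4 + 1/(1/1) = 4 + 1/1 = 5/1
1 + 1/(5/1) = 1 + 1/5 = 6/5
4 + 1/(6/5) = 4 + 5/6 = 29/6
1 + 1/(29/6) = 1 + 6/29 = 35/29
2 + 1/(35/29) = 2 + 29/35 = 99/35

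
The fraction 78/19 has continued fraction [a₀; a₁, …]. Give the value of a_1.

⌊78/19⌋ = 4, remainder 2
⌊19/2⌋ = 9, remainder 1

9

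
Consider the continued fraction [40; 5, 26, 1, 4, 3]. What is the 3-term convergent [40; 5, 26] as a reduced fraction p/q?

5266/131

Compute successive convergents:
a_0 = 40: 40/1
a_1 = 5: 201/5
a_2 = 26: 5266/131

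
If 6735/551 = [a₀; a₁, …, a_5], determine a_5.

⌊6735/551⌋ = 12, remainder 123
⌊551/123⌋ = 4, remainder 59
⌊123/59⌋ = 2, remainder 5
⌊59/5⌋ = 11, remainder 4
⌊5/4⌋ = 1, remainder 1
⌊4/1⌋ = 4, remainder 0

4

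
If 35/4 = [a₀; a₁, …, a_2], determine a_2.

3

35 = 8·4 + 3, so a_0 = 8
4 = 1·3 + 1, so a_1 = 1
3 = 3·1 + 0, so a_2 = 3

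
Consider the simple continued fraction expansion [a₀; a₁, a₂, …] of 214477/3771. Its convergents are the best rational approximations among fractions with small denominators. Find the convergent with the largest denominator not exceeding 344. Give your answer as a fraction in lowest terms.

a_0 = 56: 56/1  (≤ bound)
a_1 = 1: 57/1  (≤ bound)
a_2 = 7: 455/8  (≤ bound)
a_3 = 42: 19167/337  (≤ bound)
a_4 = 1: 19622/345  (> 344, stop)

19167/337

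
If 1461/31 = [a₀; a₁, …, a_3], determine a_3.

3

1461 ÷ 31 → quotient 47, remainder 4
31 ÷ 4 → quotient 7, remainder 3
4 ÷ 3 → quotient 1, remainder 1
3 ÷ 1 → quotient 3, remainder 0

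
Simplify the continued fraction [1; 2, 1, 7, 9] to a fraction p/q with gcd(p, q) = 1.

Start with 9.
7 + 1/(9/1) = 7 + 1/9 = 64/9
1 + 1/(64/9) = 1 + 9/64 = 73/64
2 + 1/(73/64) = 2 + 64/73 = 210/73
1 + 1/(210/73) = 1 + 73/210 = 283/210

283/210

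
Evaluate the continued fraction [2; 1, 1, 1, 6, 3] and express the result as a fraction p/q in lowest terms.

167/63

a_0 = 2: 2/1
a_1 = 1: 3/1
a_2 = 1: 5/2
a_3 = 1: 8/3
a_4 = 6: 53/20
a_5 = 3: 167/63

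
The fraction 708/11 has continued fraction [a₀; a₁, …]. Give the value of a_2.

Run the Euclidean algorithm, recording each quotient:
708 ÷ 11 → quotient 64, remainder 4
11 ÷ 4 → quotient 2, remainder 3
4 ÷ 3 → quotient 1, remainder 1

1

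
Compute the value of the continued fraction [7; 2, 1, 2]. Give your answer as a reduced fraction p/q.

59/8

a_0 = 7: 7/1
a_1 = 2: 15/2
a_2 = 1: 22/3
a_3 = 2: 59/8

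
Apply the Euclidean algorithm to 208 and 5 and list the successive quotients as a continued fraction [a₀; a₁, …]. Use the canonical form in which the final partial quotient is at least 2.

208 = 41·5 + 3, so a_0 = 41
5 = 1·3 + 2, so a_1 = 1
3 = 1·2 + 1, so a_2 = 1
2 = 2·1 + 0, so a_3 = 2

[41; 1, 1, 2]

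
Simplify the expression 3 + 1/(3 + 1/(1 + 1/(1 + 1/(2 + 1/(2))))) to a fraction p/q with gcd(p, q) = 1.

Compute successive convergents:
a_0 = 3: 3/1
a_1 = 3: 10/3
a_2 = 1: 13/4
a_3 = 1: 23/7
a_4 = 2: 59/18
a_5 = 2: 141/43

141/43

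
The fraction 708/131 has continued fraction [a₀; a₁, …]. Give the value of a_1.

Repeatedly divide and take the remainder:
708 ÷ 131 → quotient 5, remainder 53
131 ÷ 53 → quotient 2, remainder 25

2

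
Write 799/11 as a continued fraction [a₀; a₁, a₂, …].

Repeatedly divide and take the remainder:
799 = 72·11 + 7, so a_0 = 72
11 = 1·7 + 4, so a_1 = 1
7 = 1·4 + 3, so a_2 = 1
4 = 1·3 + 1, so a_3 = 1
3 = 3·1 + 0, so a_4 = 3

[72; 1, 1, 1, 3]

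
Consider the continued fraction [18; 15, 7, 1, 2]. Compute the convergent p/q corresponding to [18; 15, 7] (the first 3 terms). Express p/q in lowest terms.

Compute successive convergents:
a_0 = 18: 18/1
a_1 = 15: 271/15
a_2 = 7: 1915/106

1915/106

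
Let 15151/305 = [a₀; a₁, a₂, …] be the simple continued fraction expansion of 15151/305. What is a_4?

Run the Euclidean algorithm, recording each quotient:
15151 ÷ 305 → quotient 49, remainder 206
305 ÷ 206 → quotient 1, remainder 99
206 ÷ 99 → quotient 2, remainder 8
99 ÷ 8 → quotient 12, remainder 3
8 ÷ 3 → quotient 2, remainder 2

2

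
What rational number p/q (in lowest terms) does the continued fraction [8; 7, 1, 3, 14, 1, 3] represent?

15128/1861

Start with 3.
1 + 1/(3/1) = 1 + 1/3 = 4/3
14 + 1/(4/3) = 14 + 3/4 = 59/4
3 + 1/(59/4) = 3 + 4/59 = 181/59
1 + 1/(181/59) = 1 + 59/181 = 240/181
7 + 1/(240/181) = 7 + 181/240 = 1861/240
8 + 1/(1861/240) = 8 + 240/1861 = 15128/1861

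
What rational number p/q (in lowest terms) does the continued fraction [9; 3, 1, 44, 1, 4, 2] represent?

18549/2005

a_0 = 9: 9/1
a_1 = 3: 28/3
a_2 = 1: 37/4
a_3 = 44: 1656/179
a_4 = 1: 1693/183
a_5 = 4: 8428/911
a_6 = 2: 18549/2005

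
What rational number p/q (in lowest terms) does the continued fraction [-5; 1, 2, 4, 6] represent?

-349/81

Use the convergent recurrence hₖ = aₖ·hₖ₋₁ + hₖ₋₂ (and likewise for the denominators kₖ):
a_0 = -5: -5/1
a_1 = 1: -4/1
a_2 = 2: -13/3
a_3 = 4: -56/13
a_4 = 6: -349/81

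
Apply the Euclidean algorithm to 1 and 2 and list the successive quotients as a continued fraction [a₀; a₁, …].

[0; 2]

1 ÷ 2 → quotient 0, remainder 1
2 ÷ 1 → quotient 2, remainder 0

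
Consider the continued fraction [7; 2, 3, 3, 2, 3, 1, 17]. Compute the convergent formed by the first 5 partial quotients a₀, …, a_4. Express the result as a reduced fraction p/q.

a_0 = 7: 7/1
a_1 = 2: 15/2
a_2 = 3: 52/7
a_3 = 3: 171/23
a_4 = 2: 394/53

394/53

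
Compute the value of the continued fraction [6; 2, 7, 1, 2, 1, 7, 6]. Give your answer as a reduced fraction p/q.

a_0 = 6: 6/1
a_1 = 2: 13/2
a_2 = 7: 97/15
a_3 = 1: 110/17
a_4 = 2: 317/49
a_5 = 1: 427/66
a_6 = 7: 3306/511
a_7 = 6: 20263/3132

20263/3132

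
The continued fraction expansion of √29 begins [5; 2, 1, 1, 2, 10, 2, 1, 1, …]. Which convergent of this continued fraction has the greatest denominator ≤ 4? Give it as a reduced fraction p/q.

16/3

a_0 = 5: 5/1  (≤ bound)
a_1 = 2: 11/2  (≤ bound)
a_2 = 1: 16/3  (≤ bound)
a_3 = 1: 27/5  (> 4, stop)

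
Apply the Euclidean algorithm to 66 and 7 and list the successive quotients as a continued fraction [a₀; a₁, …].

[9; 2, 3]

⌊66/7⌋ = 9, remainder 3
⌊7/3⌋ = 2, remainder 1
⌊3/1⌋ = 3, remainder 0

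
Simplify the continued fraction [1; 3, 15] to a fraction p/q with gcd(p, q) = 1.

61/46

a_0 = 1: 1/1
a_1 = 3: 4/3
a_2 = 15: 61/46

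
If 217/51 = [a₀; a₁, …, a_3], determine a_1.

3

217 = 4·51 + 13, so a_0 = 4
51 = 3·13 + 12, so a_1 = 3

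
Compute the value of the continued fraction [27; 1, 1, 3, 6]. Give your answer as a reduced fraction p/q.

1213/44

Start with 6.
3 + 1/(6/1) = 3 + 1/6 = 19/6
1 + 1/(19/6) = 1 + 6/19 = 25/19
1 + 1/(25/19) = 1 + 19/25 = 44/25
27 + 1/(44/25) = 27 + 25/44 = 1213/44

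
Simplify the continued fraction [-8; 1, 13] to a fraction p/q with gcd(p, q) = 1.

Start with 13.
1 + 1/(13/1) = 1 + 1/13 = 14/13
-8 + 1/(14/13) = -8 + 13/14 = -99/14

-99/14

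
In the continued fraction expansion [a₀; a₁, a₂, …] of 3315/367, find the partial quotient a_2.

1

⌊3315/367⌋ = 9, remainder 12
⌊367/12⌋ = 30, remainder 7
⌊12/7⌋ = 1, remainder 5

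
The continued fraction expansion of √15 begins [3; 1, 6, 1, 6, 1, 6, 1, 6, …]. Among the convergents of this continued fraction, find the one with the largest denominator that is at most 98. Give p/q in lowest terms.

244/63

List convergents until the denominator exceeds the bound:
a_0 = 3: 3/1  (≤ bound)
a_1 = 1: 4/1  (≤ bound)
a_2 = 6: 27/7  (≤ bound)
a_3 = 1: 31/8  (≤ bound)
a_4 = 6: 213/55  (≤ bound)
a_5 = 1: 244/63  (≤ bound)
a_6 = 6: 1677/433  (> 98, stop)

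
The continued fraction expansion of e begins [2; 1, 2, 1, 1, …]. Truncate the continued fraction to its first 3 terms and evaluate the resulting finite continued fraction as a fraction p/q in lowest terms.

a_0 = 2: 2/1
a_1 = 1: 3/1
a_2 = 2: 8/3

8/3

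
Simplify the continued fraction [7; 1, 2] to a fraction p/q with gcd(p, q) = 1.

a_0 = 7: 7/1
a_1 = 1: 8/1
a_2 = 2: 23/3

23/3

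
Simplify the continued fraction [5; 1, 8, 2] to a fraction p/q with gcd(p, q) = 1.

112/19

Compute successive convergents:
a_0 = 5: 5/1
a_1 = 1: 6/1
a_2 = 8: 53/9
a_3 = 2: 112/19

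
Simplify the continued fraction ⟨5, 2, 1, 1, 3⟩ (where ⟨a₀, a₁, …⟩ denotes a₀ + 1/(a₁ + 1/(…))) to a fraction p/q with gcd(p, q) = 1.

97/18

Start with 3.
1 + 1/(3/1) = 1 + 1/3 = 4/3
1 + 1/(4/3) = 1 + 3/4 = 7/4
2 + 1/(7/4) = 2 + 4/7 = 18/7
5 + 1/(18/7) = 5 + 7/18 = 97/18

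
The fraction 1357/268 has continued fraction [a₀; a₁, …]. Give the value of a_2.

1357 = 5·268 + 17, so a_0 = 5
268 = 15·17 + 13, so a_1 = 15
17 = 1·13 + 4, so a_2 = 1

1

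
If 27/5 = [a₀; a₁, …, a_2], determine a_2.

27 ÷ 5 → quotient 5, remainder 2
5 ÷ 2 → quotient 2, remainder 1
2 ÷ 1 → quotient 2, remainder 0

2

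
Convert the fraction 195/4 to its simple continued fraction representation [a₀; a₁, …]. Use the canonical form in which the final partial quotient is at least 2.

⌊195/4⌋ = 48, remainder 3
⌊4/3⌋ = 1, remainder 1
⌊3/1⌋ = 3, remainder 0

[48; 1, 3]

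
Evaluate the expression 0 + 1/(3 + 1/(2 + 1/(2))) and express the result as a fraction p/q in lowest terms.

5/17

Starting at the tail and folding back:
Start with 2.
2 + 1/(2/1) = 2 + 1/2 = 5/2
3 + 1/(5/2) = 3 + 2/5 = 17/5
0 + 1/(17/5) = 0 + 5/17 = 5/17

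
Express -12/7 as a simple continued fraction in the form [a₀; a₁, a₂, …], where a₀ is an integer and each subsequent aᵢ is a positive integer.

-12 = -2·7 + 2, so a_0 = -2
7 = 3·2 + 1, so a_1 = 3
2 = 2·1 + 0, so a_2 = 2

[-2; 3, 2]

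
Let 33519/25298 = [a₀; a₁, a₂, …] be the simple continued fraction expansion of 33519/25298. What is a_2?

12

Apply division with remainder until the remainder is 0:
33519 ÷ 25298 → quotient 1, remainder 8221
25298 ÷ 8221 → quotient 3, remainder 635
8221 ÷ 635 → quotient 12, remainder 601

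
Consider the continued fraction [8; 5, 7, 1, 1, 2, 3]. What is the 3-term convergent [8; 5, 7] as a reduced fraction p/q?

295/36

Use the convergent recurrence hₖ = aₖ·hₖ₋₁ + hₖ₋₂ (and likewise for the denominators kₖ):
a_0 = 8: 8/1
a_1 = 5: 41/5
a_2 = 7: 295/36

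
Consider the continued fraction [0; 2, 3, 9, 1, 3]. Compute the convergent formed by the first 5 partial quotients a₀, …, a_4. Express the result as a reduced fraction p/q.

31/72

a_0 = 0: 0/1
a_1 = 2: 1/2
a_2 = 3: 3/7
a_3 = 9: 28/65
a_4 = 1: 31/72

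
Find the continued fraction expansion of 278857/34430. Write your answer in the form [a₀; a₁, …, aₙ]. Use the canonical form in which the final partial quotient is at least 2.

⌊278857/34430⌋ = 8, remainder 3417
⌊34430/3417⌋ = 10, remainder 260
⌊3417/260⌋ = 13, remainder 37
⌊260/37⌋ = 7, remainder 1
⌊37/1⌋ = 37, remainder 0

[8; 10, 13, 7, 37]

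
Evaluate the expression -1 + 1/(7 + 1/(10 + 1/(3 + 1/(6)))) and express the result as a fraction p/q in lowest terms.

-1195/1391

a_0 = -1: -1/1
a_1 = 7: -6/7
a_2 = 10: -61/71
a_3 = 3: -189/220
a_4 = 6: -1195/1391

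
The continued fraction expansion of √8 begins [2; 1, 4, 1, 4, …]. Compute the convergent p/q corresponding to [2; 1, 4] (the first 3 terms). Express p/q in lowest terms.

14/5

Start with 4.
1 + 1/(4/1) = 1 + 1/4 = 5/4
2 + 1/(5/4) = 2 + 4/5 = 14/5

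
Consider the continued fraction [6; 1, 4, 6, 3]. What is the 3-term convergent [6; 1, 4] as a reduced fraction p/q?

34/5

a_0 = 6: 6/1
a_1 = 1: 7/1
a_2 = 4: 34/5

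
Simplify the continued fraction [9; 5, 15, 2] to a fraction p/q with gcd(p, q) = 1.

Start with 2.
15 + 1/(2/1) = 15 + 1/2 = 31/2
5 + 1/(31/2) = 5 + 2/31 = 157/31
9 + 1/(157/31) = 9 + 31/157 = 1444/157

1444/157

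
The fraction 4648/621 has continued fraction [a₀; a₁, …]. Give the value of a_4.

⌊4648/621⌋ = 7, remainder 301
⌊621/301⌋ = 2, remainder 19
⌊301/19⌋ = 15, remainder 16
⌊19/16⌋ = 1, remainder 3
⌊16/3⌋ = 5, remainder 1

5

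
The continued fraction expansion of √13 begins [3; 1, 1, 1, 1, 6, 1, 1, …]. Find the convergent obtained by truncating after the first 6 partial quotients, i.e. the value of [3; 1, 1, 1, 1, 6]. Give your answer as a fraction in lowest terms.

Collapse the nested fraction from the inside out:
Start with 6.
1 + 1/(6/1) = 1 + 1/6 = 7/6
1 + 1/(7/6) = 1 + 6/7 = 13/7
1 + 1/(13/7) = 1 + 7/13 = 20/13
1 + 1/(20/13) = 1 + 13/20 = 33/20
3 + 1/(33/20) = 3 + 20/33 = 119/33

119/33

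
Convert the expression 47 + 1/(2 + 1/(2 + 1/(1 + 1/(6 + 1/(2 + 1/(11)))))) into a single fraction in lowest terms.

54919/1158

a_0 = 47: 47/1
a_1 = 2: 95/2
a_2 = 2: 237/5
a_3 = 1: 332/7
a_4 = 6: 2229/47
a_5 = 2: 4790/101
a_6 = 11: 54919/1158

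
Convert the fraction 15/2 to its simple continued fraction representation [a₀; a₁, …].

[7; 2]

⌊15/2⌋ = 7, remainder 1
⌊2/1⌋ = 2, remainder 0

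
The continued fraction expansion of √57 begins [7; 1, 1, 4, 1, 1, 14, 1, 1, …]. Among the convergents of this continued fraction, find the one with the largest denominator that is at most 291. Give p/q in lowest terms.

2197/291

a_0 = 7: 7/1  (≤ bound)
a_1 = 1: 8/1  (≤ bound)
a_2 = 1: 15/2  (≤ bound)
a_3 = 4: 68/9  (≤ bound)
a_4 = 1: 83/11  (≤ bound)
a_5 = 1: 151/20  (≤ bound)
a_6 = 14: 2197/291  (≤ bound)
a_7 = 1: 2348/311  (> 291, stop)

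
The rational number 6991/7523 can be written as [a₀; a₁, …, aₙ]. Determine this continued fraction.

6991 = 0·7523 + 6991, so a_0 = 0
7523 = 1·6991 + 532, so a_1 = 1
6991 = 13·532 + 75, so a_2 = 13
532 = 7·75 + 7, so a_3 = 7
75 = 10·7 + 5, so a_4 = 10
7 = 1·5 + 2, so a_5 = 1
5 = 2·2 + 1, so a_6 = 2
2 = 2·1 + 0, so a_7 = 2

[0; 1, 13, 7, 10, 1, 2, 2]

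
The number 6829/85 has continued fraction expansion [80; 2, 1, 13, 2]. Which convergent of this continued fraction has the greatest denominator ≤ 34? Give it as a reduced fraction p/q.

241/3

a_0 = 80: 80/1  (≤ bound)
a_1 = 2: 161/2  (≤ bound)
a_2 = 1: 241/3  (≤ bound)
a_3 = 13: 3294/41  (> 34, stop)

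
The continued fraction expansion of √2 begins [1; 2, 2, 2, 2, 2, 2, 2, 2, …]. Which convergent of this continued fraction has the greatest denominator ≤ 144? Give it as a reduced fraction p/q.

99/70

a_0 = 1: 1/1  (≤ bound)
a_1 = 2: 3/2  (≤ bound)
a_2 = 2: 7/5  (≤ bound)
a_3 = 2: 17/12  (≤ bound)
a_4 = 2: 41/29  (≤ bound)
a_5 = 2: 99/70  (≤ bound)
a_6 = 2: 239/169  (> 144, stop)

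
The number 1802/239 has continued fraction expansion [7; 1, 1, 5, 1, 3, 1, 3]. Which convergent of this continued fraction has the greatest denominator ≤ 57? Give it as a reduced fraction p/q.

List convergents until the denominator exceeds the bound:
a_0 = 7: 7/1  (≤ bound)
a_1 = 1: 8/1  (≤ bound)
a_2 = 1: 15/2  (≤ bound)
a_3 = 5: 83/11  (≤ bound)
a_4 = 1: 98/13  (≤ bound)
a_5 = 3: 377/50  (≤ bound)
a_6 = 1: 475/63  (> 57, stop)

377/50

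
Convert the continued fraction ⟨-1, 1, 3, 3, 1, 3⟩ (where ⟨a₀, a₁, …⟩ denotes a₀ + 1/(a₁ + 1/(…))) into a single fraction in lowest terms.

-15/64

Build up convergents one term at a time:
a_0 = -1: -1/1
a_1 = 1: 0/1
a_2 = 3: -1/4
a_3 = 3: -3/13
a_4 = 1: -4/17
a_5 = 3: -15/64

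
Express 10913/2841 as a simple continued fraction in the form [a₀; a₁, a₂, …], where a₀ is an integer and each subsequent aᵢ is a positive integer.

Run the Euclidean algorithm, recording each quotient:
⌊10913/2841⌋ = 3, remainder 2390
⌊2841/2390⌋ = 1, remainder 451
⌊2390/451⌋ = 5, remainder 135
⌊451/135⌋ = 3, remainder 46
⌊135/46⌋ = 2, remainder 43
⌊46/43⌋ = 1, remainder 3
⌊43/3⌋ = 14, remainder 1
⌊3/1⌋ = 3, remainder 0

[3; 1, 5, 3, 2, 1, 14, 3]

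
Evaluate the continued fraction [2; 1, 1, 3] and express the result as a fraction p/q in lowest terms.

18/7

a_0 = 2: 2/1
a_1 = 1: 3/1
a_2 = 1: 5/2
a_3 = 3: 18/7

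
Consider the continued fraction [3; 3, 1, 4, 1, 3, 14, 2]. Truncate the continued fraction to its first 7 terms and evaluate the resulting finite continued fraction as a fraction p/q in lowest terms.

4093/1255

a_0 = 3: 3/1
a_1 = 3: 10/3
a_2 = 1: 13/4
a_3 = 4: 62/19
a_4 = 1: 75/23
a_5 = 3: 287/88
a_6 = 14: 4093/1255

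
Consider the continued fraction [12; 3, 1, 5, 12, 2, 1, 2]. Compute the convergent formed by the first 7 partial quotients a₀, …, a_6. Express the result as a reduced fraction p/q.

a_0 = 12: 12/1
a_1 = 3: 37/3
a_2 = 1: 49/4
a_3 = 5: 282/23
a_4 = 12: 3433/280
a_5 = 2: 7148/583
a_6 = 1: 10581/863

10581/863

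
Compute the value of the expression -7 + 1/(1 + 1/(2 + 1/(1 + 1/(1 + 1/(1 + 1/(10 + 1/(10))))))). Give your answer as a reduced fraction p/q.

Build up convergents one term at a time:
a_0 = -7: -7/1
a_1 = 1: -6/1
a_2 = 2: -19/3
a_3 = 1: -25/4
a_4 = 1: -44/7
a_5 = 1: -69/11
a_6 = 10: -734/117
a_7 = 10: -7409/1181

-7409/1181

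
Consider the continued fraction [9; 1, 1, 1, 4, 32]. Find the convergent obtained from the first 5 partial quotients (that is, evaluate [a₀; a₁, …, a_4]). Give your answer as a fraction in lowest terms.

135/14

Start with 4.
1 + 1/(4/1) = 1 + 1/4 = 5/4
1 + 1/(5/4) = 1 + 4/5 = 9/5
1 + 1/(9/5) = 1 + 5/9 = 14/9
9 + 1/(14/9) = 9 + 9/14 = 135/14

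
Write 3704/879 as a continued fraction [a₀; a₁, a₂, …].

3704 = 4·879 + 188, so a_0 = 4
879 = 4·188 + 127, so a_1 = 4
188 = 1·127 + 61, so a_2 = 1
127 = 2·61 + 5, so a_3 = 2
61 = 12·5 + 1, so a_4 = 12
5 = 5·1 + 0, so a_5 = 5

[4; 4, 1, 2, 12, 5]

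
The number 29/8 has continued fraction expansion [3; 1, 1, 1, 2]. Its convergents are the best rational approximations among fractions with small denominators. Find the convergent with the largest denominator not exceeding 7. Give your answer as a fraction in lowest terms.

List convergents until the denominator exceeds the bound:
a_0 = 3: 3/1  (≤ bound)
a_1 = 1: 4/1  (≤ bound)
a_2 = 1: 7/2  (≤ bound)
a_3 = 1: 11/3  (≤ bound)
a_4 = 2: 29/8  (> 7, stop)

11/3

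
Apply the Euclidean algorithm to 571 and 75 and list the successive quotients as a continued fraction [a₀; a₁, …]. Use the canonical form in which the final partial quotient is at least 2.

⌊571/75⌋ = 7, remainder 46
⌊75/46⌋ = 1, remainder 29
⌊46/29⌋ = 1, remainder 17
⌊29/17⌋ = 1, remainder 12
⌊17/12⌋ = 1, remainder 5
⌊12/5⌋ = 2, remainder 2
⌊5/2⌋ = 2, remainder 1
⌊2/1⌋ = 2, remainder 0

[7; 1, 1, 1, 1, 2, 2, 2]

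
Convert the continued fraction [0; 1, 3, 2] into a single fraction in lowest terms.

7/9

Work from the innermost term outward:
Start with 2.
3 + 1/(2/1) = 3 + 1/2 = 7/2
1 + 1/(7/2) = 1 + 2/7 = 9/7
0 + 1/(9/7) = 0 + 7/9 = 7/9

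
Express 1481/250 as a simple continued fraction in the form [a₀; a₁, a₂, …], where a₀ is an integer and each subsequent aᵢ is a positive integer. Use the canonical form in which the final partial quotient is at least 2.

1481 ÷ 250 → quotient 5, remainder 231
250 ÷ 231 → quotient 1, remainder 19
231 ÷ 19 → quotient 12, remainder 3
19 ÷ 3 → quotient 6, remainder 1
3 ÷ 1 → quotient 3, remainder 0

[5; 1, 12, 6, 3]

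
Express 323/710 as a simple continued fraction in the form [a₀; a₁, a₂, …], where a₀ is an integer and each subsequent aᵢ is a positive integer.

Run the Euclidean algorithm, recording each quotient:
323 ÷ 710 → quotient 0, remainder 323
710 ÷ 323 → quotient 2, remainder 64
323 ÷ 64 → quotient 5, remainder 3
64 ÷ 3 → quotient 21, remainder 1
3 ÷ 1 → quotient 3, remainder 0

[0; 2, 5, 21, 3]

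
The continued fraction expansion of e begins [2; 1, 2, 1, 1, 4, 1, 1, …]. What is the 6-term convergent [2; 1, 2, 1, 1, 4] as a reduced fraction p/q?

87/32

a_0 = 2: 2/1
a_1 = 1: 3/1
a_2 = 2: 8/3
a_3 = 1: 11/4
a_4 = 1: 19/7
a_5 = 4: 87/32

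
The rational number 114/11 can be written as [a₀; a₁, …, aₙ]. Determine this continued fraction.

Repeatedly divide and take the remainder:
114 = 10·11 + 4, so a_0 = 10
11 = 2·4 + 3, so a_1 = 2
4 = 1·3 + 1, so a_2 = 1
3 = 3·1 + 0, so a_3 = 3

[10; 2, 1, 3]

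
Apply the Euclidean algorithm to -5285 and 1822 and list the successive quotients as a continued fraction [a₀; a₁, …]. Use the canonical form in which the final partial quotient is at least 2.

-5285 = -3·1822 + 181, so a_0 = -3
1822 = 10·181 + 12, so a_1 = 10
181 = 15·12 + 1, so a_2 = 15
12 = 12·1 + 0, so a_3 = 12

[-3; 10, 15, 12]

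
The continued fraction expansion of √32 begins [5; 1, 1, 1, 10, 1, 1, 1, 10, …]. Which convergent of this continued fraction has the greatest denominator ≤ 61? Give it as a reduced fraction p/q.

a_0 = 5: 5/1  (≤ bound)
a_1 = 1: 6/1  (≤ bound)
a_2 = 1: 11/2  (≤ bound)
a_3 = 1: 17/3  (≤ bound)
a_4 = 10: 181/32  (≤ bound)
a_5 = 1: 198/35  (≤ bound)
a_6 = 1: 379/67  (> 61, stop)

198/35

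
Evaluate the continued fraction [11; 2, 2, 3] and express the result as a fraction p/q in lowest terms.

Start with 3.
2 + 1/(3/1) = 2 + 1/3 = 7/3
2 + 1/(7/3) = 2 + 3/7 = 17/7
11 + 1/(17/7) = 11 + 7/17 = 194/17

194/17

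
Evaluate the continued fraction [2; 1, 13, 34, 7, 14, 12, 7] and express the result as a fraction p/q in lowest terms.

11873285/4054086

Use the convergent recurrence hₖ = aₖ·hₖ₋₁ + hₖ₋₂ (and likewise for the denominators kₖ):
a_0 = 2: 2/1
a_1 = 1: 3/1
a_2 = 13: 41/14
a_3 = 34: 1397/477
a_4 = 7: 9820/3353
a_5 = 14: 138877/47419
a_6 = 12: 1676344/572381
a_7 = 7: 11873285/4054086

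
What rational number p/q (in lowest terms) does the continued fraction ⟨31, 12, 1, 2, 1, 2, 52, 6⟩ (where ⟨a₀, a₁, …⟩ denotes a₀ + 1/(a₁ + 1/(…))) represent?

1371373/44126

Start with 6.
52 + 1/(6/1) = 52 + 1/6 = 313/6
2 + 1/(313/6) = 2 + 6/313 = 632/313
1 + 1/(632/313) = 1 + 313/632 = 945/632
2 + 1/(945/632) = 2 + 632/945 = 2522/945
1 + 1/(2522/945) = 1 + 945/2522 = 3467/2522
12 + 1/(3467/2522) = 12 + 2522/3467 = 44126/3467
31 + 1/(44126/3467) = 31 + 3467/44126 = 1371373/44126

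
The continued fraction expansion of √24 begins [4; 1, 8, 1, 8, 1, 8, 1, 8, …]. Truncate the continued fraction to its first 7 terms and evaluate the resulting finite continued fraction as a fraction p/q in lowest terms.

Use the convergent recurrence hₖ = aₖ·hₖ₋₁ + hₖ₋₂ (and likewise for the denominators kₖ):
a_0 = 4: 4/1
a_1 = 1: 5/1
a_2 = 8: 44/9
a_3 = 1: 49/10
a_4 = 8: 436/89
a_5 = 1: 485/99
a_6 = 8: 4316/881

4316/881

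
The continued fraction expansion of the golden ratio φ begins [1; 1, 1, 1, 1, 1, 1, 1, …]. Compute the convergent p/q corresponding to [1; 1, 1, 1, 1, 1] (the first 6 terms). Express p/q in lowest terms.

13/8

a_0 = 1: 1/1
a_1 = 1: 2/1
a_2 = 1: 3/2
a_3 = 1: 5/3
a_4 = 1: 8/5
a_5 = 1: 13/8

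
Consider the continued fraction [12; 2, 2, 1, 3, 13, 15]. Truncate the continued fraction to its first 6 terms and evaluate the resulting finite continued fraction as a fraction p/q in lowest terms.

4286/345

Start with 13.
3 + 1/(13/1) = 3 + 1/13 = 40/13
1 + 1/(40/13) = 1 + 13/40 = 53/40
2 + 1/(53/40) = 2 + 40/53 = 146/53
2 + 1/(146/53) = 2 + 53/146 = 345/146
12 + 1/(345/146) = 12 + 146/345 = 4286/345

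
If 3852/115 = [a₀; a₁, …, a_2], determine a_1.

2

Repeatedly divide and take the remainder:
3852 = 33·115 + 57, so a_0 = 33
115 = 2·57 + 1, so a_1 = 2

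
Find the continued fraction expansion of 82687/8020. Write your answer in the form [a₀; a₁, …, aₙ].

82687 = 10·8020 + 2487, so a_0 = 10
8020 = 3·2487 + 559, so a_1 = 3
2487 = 4·559 + 251, so a_2 = 4
559 = 2·251 + 57, so a_3 = 2
251 = 4·57 + 23, so a_4 = 4
57 = 2·23 + 11, so a_5 = 2
23 = 2·11 + 1, so a_6 = 2
11 = 11·1 + 0, so a_7 = 11

[10; 3, 4, 2, 4, 2, 2, 11]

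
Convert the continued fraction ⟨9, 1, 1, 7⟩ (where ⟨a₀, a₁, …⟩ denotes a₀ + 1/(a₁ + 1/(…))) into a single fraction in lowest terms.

Start with 7.
1 + 1/(7/1) = 1 + 1/7 = 8/7
1 + 1/(8/7) = 1 + 7/8 = 15/8
9 + 1/(15/8) = 9 + 8/15 = 143/15

143/15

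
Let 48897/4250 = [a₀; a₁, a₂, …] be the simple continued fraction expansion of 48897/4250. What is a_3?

48897 ÷ 4250 → quotient 11, remainder 2147
4250 ÷ 2147 → quotient 1, remainder 2103
2147 ÷ 2103 → quotient 1, remainder 44
2103 ÷ 44 → quotient 47, remainder 35

47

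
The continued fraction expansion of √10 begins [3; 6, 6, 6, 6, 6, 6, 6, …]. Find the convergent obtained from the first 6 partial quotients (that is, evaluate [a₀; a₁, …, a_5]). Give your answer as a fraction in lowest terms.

Start with 6.
6 + 1/(6/1) = 6 + 1/6 = 37/6
6 + 1/(37/6) = 6 + 6/37 = 228/37
6 + 1/(228/37) = 6 + 37/228 = 1405/228
6 + 1/(1405/228) = 6 + 228/1405 = 8658/1405
3 + 1/(8658/1405) = 3 + 1405/8658 = 27379/8658

27379/8658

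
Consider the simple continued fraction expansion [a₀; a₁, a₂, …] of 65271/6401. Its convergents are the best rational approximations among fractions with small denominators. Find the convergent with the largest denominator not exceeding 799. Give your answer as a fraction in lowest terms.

a_0 = 10: 10/1  (≤ bound)
a_1 = 5: 51/5  (≤ bound)
a_2 = 13: 673/66  (≤ bound)
a_3 = 7: 4762/467  (≤ bound)
a_4 = 2: 10197/1000  (> 799, stop)

4762/467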